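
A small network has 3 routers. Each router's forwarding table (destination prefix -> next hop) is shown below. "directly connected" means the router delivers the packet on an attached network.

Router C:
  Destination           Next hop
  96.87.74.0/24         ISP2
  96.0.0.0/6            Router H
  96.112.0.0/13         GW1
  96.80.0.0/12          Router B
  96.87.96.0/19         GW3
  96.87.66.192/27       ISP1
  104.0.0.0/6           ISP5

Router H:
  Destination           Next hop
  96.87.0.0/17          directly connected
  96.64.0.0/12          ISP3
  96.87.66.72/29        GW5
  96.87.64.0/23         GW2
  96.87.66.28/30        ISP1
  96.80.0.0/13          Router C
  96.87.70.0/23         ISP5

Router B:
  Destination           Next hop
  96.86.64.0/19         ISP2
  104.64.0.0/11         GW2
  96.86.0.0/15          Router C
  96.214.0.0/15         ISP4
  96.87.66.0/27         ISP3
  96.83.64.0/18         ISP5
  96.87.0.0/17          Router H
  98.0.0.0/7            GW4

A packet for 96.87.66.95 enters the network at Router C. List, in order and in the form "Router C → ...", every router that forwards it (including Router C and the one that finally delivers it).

At Router C: longest match for 96.87.66.95 is 96.80.0.0/12 -> Router B
At Router B: longest match for 96.87.66.95 is 96.87.0.0/17 -> Router H
At Router H: longest match for 96.87.66.95 is 96.87.0.0/17 -> directly connected

Router C → Router B → Router H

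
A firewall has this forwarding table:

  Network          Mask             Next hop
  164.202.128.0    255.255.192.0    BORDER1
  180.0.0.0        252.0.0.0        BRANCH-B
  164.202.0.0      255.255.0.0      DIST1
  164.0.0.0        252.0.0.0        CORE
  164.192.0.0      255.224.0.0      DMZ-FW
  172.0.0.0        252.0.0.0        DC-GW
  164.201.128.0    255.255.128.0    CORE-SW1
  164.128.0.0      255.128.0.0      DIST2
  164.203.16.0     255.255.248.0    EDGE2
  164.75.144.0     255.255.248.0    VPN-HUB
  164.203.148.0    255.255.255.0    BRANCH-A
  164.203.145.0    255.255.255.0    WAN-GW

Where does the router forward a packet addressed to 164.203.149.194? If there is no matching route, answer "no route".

DMZ-FW

Routes whose prefix contains 164.203.149.194:
  164.0.0.0/6 (164.0.0.0 - 167.255.255.255) -> CORE
  164.128.0.0/9 (164.128.0.0 - 164.255.255.255) -> DIST2
  164.192.0.0/11 (164.192.0.0 - 164.223.255.255) -> DMZ-FW
More-specific entries that do NOT match:
  164.203.148.0/24 (164.203.148.0 - 164.203.148.255) does not contain 164.203.149.194
  164.203.145.0/24 (164.203.145.0 - 164.203.145.255) does not contain 164.203.149.194
  164.203.16.0/21 (164.203.16.0 - 164.203.23.255) does not contain 164.203.149.194
  164.75.144.0/21 (164.75.144.0 - 164.75.151.255) does not contain 164.203.149.194
  164.202.128.0/18 (164.202.128.0 - 164.202.191.255) does not contain 164.203.149.194
  164.201.128.0/17 (164.201.128.0 - 164.201.255.255) does not contain 164.203.149.194
  164.202.0.0/16 (164.202.0.0 - 164.202.255.255) does not contain 164.203.149.194
Longest matching prefix is /11 -> next hop DMZ-FW.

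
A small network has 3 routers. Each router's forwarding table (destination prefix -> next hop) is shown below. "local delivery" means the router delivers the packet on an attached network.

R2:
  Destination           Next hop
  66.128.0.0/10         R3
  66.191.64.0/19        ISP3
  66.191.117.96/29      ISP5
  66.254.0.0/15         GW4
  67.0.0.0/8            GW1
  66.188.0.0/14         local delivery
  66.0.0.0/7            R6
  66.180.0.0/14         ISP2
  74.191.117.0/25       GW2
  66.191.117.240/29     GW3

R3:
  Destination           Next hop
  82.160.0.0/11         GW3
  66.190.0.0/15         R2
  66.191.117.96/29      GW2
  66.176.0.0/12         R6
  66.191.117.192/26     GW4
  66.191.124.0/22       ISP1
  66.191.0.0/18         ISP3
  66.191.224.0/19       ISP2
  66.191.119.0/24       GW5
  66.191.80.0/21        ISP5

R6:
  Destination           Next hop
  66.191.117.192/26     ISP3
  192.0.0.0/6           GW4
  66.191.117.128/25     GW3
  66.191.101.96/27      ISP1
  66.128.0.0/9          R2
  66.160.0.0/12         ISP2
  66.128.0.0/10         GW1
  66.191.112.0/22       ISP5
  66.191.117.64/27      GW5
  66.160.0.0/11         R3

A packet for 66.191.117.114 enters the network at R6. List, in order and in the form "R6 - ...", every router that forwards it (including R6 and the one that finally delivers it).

R6 - R3 - R2

At R6: longest match for 66.191.117.114 is 66.160.0.0/11 -> R3
At R3: longest match for 66.191.117.114 is 66.190.0.0/15 -> R2
At R2: longest match for 66.191.117.114 is 66.188.0.0/14 -> local delivery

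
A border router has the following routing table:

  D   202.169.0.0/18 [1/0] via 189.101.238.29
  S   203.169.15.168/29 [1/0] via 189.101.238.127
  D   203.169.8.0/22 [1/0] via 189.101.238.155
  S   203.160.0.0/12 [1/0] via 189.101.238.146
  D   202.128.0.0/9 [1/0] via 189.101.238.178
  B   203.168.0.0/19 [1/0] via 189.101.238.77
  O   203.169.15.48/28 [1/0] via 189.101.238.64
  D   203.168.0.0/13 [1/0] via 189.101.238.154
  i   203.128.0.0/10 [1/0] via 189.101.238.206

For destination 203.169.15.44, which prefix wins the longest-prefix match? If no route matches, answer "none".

203.168.0.0/13

Entries matching 203.169.15.44:
  203.128.0.0/10 (203.128.0.0 - 203.191.255.255)
  203.160.0.0/12 (203.160.0.0 - 203.175.255.255)
  203.168.0.0/13 (203.168.0.0 - 203.175.255.255)
Most specific is 203.168.0.0/13.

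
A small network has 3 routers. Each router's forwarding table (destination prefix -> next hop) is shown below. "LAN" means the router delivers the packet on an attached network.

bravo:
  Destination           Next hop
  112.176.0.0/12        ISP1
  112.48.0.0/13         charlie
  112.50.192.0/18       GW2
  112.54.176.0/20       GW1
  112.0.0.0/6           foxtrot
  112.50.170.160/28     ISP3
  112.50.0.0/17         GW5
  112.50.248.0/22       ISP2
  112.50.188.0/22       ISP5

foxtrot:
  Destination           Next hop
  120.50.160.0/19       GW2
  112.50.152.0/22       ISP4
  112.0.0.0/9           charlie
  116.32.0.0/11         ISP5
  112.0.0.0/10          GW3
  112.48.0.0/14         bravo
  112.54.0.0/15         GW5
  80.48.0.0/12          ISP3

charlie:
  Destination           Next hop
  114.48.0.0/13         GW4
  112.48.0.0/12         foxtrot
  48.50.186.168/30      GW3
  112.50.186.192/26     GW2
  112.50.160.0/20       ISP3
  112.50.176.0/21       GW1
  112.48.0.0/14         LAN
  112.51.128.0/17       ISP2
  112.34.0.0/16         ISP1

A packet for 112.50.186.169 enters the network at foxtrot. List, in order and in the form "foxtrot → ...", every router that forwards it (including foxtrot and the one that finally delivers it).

At foxtrot: longest match for 112.50.186.169 is 112.48.0.0/14 -> bravo
At bravo: longest match for 112.50.186.169 is 112.48.0.0/13 -> charlie
At charlie: longest match for 112.50.186.169 is 112.48.0.0/14 -> LAN

foxtrot → bravo → charlie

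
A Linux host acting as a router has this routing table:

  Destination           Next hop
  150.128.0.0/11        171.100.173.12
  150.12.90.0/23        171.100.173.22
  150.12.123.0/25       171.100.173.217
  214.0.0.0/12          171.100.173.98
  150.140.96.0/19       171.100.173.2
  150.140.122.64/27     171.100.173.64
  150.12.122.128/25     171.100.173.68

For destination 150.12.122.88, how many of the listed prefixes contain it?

0

No listed prefix contains 150.12.122.88.
Total matching entries: 0.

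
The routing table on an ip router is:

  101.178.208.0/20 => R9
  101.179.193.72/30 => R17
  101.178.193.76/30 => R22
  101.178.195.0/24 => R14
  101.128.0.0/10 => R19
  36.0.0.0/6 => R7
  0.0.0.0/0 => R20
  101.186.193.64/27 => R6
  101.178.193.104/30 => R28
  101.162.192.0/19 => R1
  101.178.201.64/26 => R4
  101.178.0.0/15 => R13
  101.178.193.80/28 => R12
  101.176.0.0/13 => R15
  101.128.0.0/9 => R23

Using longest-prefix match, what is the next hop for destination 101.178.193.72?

R13

Routes whose prefix contains 101.178.193.72:
  0.0.0.0/0 (default, matches everything) -> R20
  101.128.0.0/9 (101.128.0.0 - 101.255.255.255) -> R23
  101.128.0.0/10 (101.128.0.0 - 101.191.255.255) -> R19
  101.176.0.0/13 (101.176.0.0 - 101.183.255.255) -> R15
  101.178.0.0/15 (101.178.0.0 - 101.179.255.255) -> R13
More-specific entries that do NOT match:
  101.179.193.72/30 (101.179.193.72 - 101.179.193.75) does not contain 101.178.193.72
  101.178.193.76/30 (101.178.193.76 - 101.178.193.79) does not contain 101.178.193.72
  101.178.193.104/30 (101.178.193.104 - 101.178.193.107) does not contain 101.178.193.72
  101.178.193.80/28 (101.178.193.80 - 101.178.193.95) does not contain 101.178.193.72
  101.186.193.64/27 (101.186.193.64 - 101.186.193.95) does not contain 101.178.193.72
  101.178.201.64/26 (101.178.201.64 - 101.178.201.127) does not contain 101.178.193.72
  101.178.195.0/24 (101.178.195.0 - 101.178.195.255) does not contain 101.178.193.72
  101.178.208.0/20 (101.178.208.0 - 101.178.223.255) does not contain 101.178.193.72
  101.162.192.0/19 (101.162.192.0 - 101.162.223.255) does not contain 101.178.193.72
Longest matching prefix is /15 -> next hop R13.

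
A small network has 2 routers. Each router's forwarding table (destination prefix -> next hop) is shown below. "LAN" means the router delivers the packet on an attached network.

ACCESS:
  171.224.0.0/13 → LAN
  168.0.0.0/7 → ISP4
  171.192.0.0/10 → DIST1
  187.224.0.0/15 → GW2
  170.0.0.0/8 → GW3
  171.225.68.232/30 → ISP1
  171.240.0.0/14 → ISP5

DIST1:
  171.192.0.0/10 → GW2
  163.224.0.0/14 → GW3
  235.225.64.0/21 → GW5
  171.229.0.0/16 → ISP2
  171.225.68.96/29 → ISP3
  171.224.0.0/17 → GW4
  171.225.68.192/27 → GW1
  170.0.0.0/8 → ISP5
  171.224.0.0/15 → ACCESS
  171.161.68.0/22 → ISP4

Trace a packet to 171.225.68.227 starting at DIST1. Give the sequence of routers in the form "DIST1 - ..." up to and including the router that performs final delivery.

At DIST1: longest match for 171.225.68.227 is 171.224.0.0/15 -> ACCESS
At ACCESS: longest match for 171.225.68.227 is 171.224.0.0/13 -> LAN

DIST1 - ACCESS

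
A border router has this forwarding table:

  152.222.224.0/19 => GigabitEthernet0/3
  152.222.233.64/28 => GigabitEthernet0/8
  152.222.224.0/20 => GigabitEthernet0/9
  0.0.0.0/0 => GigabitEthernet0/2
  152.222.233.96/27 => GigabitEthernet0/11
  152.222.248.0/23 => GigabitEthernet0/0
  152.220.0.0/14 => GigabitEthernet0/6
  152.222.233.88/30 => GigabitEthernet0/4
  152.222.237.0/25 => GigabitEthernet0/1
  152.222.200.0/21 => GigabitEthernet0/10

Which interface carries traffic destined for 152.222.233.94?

Routes whose prefix contains 152.222.233.94:
  0.0.0.0/0 (default, matches everything) -> GigabitEthernet0/2
  152.220.0.0/14 (152.220.0.0 - 152.223.255.255) -> GigabitEthernet0/6
  152.222.224.0/19 (152.222.224.0 - 152.222.255.255) -> GigabitEthernet0/3
  152.222.224.0/20 (152.222.224.0 - 152.222.239.255) -> GigabitEthernet0/9
More-specific entries that do NOT match:
  152.222.233.88/30 (152.222.233.88 - 152.222.233.91) does not contain 152.222.233.94
  152.222.233.64/28 (152.222.233.64 - 152.222.233.79) does not contain 152.222.233.94
  152.222.233.96/27 (152.222.233.96 - 152.222.233.127) does not contain 152.222.233.94
  152.222.237.0/25 (152.222.237.0 - 152.222.237.127) does not contain 152.222.233.94
  152.222.248.0/23 (152.222.248.0 - 152.222.249.255) does not contain 152.222.233.94
  152.222.200.0/21 (152.222.200.0 - 152.222.207.255) does not contain 152.222.233.94
Longest matching prefix is /20 -> interface GigabitEthernet0/9.

GigabitEthernet0/9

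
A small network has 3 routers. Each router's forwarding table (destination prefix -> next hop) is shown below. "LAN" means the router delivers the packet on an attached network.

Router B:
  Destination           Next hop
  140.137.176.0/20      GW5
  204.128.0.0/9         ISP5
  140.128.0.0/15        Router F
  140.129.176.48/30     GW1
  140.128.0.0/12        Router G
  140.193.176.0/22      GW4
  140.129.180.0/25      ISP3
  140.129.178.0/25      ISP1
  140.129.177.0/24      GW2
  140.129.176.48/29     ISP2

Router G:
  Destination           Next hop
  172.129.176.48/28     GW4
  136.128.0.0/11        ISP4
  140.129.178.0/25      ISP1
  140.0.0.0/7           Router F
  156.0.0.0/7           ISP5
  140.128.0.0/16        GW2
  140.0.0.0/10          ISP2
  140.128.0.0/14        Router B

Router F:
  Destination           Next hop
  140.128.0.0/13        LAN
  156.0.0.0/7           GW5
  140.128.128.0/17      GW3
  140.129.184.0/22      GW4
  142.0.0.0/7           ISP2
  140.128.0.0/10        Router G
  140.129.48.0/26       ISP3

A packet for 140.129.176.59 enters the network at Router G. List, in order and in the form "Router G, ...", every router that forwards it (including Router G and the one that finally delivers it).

At Router G: longest match for 140.129.176.59 is 140.128.0.0/14 -> Router B
At Router B: longest match for 140.129.176.59 is 140.128.0.0/15 -> Router F
At Router F: longest match for 140.129.176.59 is 140.128.0.0/13 -> LAN

Router G, Router B, Router F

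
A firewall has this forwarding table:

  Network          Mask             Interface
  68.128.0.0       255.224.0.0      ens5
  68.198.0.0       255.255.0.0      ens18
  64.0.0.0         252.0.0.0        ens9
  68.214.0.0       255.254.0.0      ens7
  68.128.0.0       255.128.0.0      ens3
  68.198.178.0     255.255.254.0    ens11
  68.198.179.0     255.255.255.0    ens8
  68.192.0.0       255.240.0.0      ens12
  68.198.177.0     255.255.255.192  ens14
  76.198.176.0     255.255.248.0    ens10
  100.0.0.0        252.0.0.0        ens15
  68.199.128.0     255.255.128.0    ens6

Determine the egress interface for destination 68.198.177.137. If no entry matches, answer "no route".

ens18

Routes whose prefix contains 68.198.177.137:
  68.128.0.0/9 (68.128.0.0 - 68.255.255.255) -> ens3
  68.192.0.0/12 (68.192.0.0 - 68.207.255.255) -> ens12
  68.198.0.0/16 (68.198.0.0 - 68.198.255.255) -> ens18
More-specific entries that do NOT match:
  68.198.177.0/26 (68.198.177.0 - 68.198.177.63) does not contain 68.198.177.137
  68.198.179.0/24 (68.198.179.0 - 68.198.179.255) does not contain 68.198.177.137
  68.198.178.0/23 (68.198.178.0 - 68.198.179.255) does not contain 68.198.177.137
  76.198.176.0/21 (76.198.176.0 - 76.198.183.255) does not contain 68.198.177.137
  68.199.128.0/17 (68.199.128.0 - 68.199.255.255) does not contain 68.198.177.137
Longest matching prefix is /16 -> interface ens18.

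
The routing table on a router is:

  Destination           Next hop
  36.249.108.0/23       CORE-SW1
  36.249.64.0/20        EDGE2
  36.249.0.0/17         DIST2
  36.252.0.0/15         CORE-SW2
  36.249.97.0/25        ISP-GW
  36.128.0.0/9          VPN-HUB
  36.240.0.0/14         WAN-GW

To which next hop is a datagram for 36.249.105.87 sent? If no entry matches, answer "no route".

DIST2

Routes whose prefix contains 36.249.105.87:
  36.128.0.0/9 (36.128.0.0 - 36.255.255.255) -> VPN-HUB
  36.249.0.0/17 (36.249.0.0 - 36.249.127.255) -> DIST2
More-specific entries that do NOT match:
  36.249.97.0/25 (36.249.97.0 - 36.249.97.127) does not contain 36.249.105.87
  36.249.108.0/23 (36.249.108.0 - 36.249.109.255) does not contain 36.249.105.87
  36.249.64.0/20 (36.249.64.0 - 36.249.79.255) does not contain 36.249.105.87
Longest matching prefix is /17 -> next hop DIST2.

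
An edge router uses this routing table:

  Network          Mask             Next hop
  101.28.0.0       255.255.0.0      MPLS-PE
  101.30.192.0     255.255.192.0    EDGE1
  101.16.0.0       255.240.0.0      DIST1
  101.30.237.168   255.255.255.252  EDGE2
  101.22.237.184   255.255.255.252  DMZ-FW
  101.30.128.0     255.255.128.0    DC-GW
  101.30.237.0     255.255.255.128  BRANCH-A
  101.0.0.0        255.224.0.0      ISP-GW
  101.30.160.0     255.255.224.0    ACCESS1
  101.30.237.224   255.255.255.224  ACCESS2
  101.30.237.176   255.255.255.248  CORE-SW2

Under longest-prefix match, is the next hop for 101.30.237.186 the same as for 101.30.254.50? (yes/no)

101.30.237.186: longest match 101.30.192.0/18 -> EDGE1
101.30.254.50: longest match 101.30.192.0/18 -> EDGE1

yes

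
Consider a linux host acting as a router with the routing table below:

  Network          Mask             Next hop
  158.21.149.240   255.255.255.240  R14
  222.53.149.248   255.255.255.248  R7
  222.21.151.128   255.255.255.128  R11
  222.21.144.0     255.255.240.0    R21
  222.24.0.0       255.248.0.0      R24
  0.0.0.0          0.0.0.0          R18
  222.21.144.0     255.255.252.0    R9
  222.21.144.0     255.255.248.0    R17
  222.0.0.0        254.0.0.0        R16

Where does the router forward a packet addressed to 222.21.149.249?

Routes whose prefix contains 222.21.149.249:
  0.0.0.0/0 (default, matches everything) -> R18
  222.0.0.0/7 (222.0.0.0 - 223.255.255.255) -> R16
  222.21.144.0/20 (222.21.144.0 - 222.21.159.255) -> R21
  222.21.144.0/21 (222.21.144.0 - 222.21.151.255) -> R17
More-specific entries that do NOT match:
  222.53.149.248/29 (222.53.149.248 - 222.53.149.255) does not contain 222.21.149.249
  158.21.149.240/28 (158.21.149.240 - 158.21.149.255) does not contain 222.21.149.249
  222.21.151.128/25 (222.21.151.128 - 222.21.151.255) does not contain 222.21.149.249
  222.21.144.0/22 (222.21.144.0 - 222.21.147.255) does not contain 222.21.149.249
Longest matching prefix is /21 -> next hop R17.

R17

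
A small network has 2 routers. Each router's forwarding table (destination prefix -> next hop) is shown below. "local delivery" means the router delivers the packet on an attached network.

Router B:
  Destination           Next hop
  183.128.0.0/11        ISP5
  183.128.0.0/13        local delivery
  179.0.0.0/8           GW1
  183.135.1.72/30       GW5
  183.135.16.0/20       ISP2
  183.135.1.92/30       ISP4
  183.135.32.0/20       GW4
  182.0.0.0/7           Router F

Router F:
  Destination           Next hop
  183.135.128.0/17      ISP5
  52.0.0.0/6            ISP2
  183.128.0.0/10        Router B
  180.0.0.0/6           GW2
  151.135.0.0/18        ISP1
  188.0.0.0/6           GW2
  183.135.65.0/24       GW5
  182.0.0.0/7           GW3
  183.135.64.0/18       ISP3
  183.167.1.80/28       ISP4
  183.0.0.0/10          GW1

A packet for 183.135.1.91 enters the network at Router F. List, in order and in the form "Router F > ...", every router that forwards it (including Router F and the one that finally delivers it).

At Router F: longest match for 183.135.1.91 is 183.128.0.0/10 -> Router B
At Router B: longest match for 183.135.1.91 is 183.128.0.0/13 -> local delivery

Router F > Router B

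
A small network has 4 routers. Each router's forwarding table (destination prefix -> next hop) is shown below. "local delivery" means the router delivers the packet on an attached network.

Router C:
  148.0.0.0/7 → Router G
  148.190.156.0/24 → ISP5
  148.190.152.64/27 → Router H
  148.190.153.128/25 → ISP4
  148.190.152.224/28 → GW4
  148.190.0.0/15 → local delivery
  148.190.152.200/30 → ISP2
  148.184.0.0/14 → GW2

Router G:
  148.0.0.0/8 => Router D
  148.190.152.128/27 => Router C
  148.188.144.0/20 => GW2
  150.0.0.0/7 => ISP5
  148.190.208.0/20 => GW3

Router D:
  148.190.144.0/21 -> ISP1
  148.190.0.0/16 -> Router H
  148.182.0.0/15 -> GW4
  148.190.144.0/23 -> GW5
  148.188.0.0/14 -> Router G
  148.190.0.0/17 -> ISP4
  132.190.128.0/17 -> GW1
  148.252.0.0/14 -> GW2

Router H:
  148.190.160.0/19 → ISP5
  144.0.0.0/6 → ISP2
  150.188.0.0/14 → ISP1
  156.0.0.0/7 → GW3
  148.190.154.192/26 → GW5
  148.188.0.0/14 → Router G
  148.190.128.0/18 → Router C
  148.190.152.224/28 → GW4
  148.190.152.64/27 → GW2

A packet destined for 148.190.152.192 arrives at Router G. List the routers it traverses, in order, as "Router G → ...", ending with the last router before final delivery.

At Router G: longest match for 148.190.152.192 is 148.0.0.0/8 -> Router D
At Router D: longest match for 148.190.152.192 is 148.190.0.0/16 -> Router H
At Router H: longest match for 148.190.152.192 is 148.190.128.0/18 -> Router C
At Router C: longest match for 148.190.152.192 is 148.190.0.0/15 -> local delivery

Router G → Router D → Router H → Router C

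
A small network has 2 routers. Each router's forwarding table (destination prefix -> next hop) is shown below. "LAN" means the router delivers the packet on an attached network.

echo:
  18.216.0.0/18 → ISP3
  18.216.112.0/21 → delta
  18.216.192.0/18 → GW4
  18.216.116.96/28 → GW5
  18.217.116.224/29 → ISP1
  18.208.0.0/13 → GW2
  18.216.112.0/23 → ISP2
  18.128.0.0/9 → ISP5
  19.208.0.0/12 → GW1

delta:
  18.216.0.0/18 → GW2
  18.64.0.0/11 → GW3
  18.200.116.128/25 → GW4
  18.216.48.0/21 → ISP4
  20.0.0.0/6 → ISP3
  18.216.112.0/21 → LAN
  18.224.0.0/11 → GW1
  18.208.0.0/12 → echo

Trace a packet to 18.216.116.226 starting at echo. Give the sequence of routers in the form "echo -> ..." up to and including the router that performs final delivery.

At echo: longest match for 18.216.116.226 is 18.216.112.0/21 -> delta
At delta: longest match for 18.216.116.226 is 18.216.112.0/21 -> LAN

echo -> delta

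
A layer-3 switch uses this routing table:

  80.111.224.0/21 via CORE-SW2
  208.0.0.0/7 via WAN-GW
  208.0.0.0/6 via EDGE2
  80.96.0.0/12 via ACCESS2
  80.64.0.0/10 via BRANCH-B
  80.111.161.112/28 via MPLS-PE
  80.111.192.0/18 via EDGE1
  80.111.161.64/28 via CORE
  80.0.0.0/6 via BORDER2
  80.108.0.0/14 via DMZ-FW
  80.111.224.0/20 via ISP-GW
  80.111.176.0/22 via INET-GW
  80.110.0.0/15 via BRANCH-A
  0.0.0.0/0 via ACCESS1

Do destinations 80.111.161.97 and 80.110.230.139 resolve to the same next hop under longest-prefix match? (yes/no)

yes

80.111.161.97: longest match 80.110.0.0/15 -> BRANCH-A
80.110.230.139: longest match 80.110.0.0/15 -> BRANCH-A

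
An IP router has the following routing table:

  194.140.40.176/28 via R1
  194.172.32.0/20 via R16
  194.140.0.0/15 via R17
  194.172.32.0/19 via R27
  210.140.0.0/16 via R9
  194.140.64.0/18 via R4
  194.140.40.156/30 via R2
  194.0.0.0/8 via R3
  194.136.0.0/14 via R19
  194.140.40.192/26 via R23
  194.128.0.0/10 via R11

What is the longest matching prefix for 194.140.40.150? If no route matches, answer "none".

194.140.0.0/15

Entries matching 194.140.40.150:
  194.0.0.0/8 (194.0.0.0 - 194.255.255.255)
  194.128.0.0/10 (194.128.0.0 - 194.191.255.255)
  194.140.0.0/15 (194.140.0.0 - 194.141.255.255)
Most specific is 194.140.0.0/15.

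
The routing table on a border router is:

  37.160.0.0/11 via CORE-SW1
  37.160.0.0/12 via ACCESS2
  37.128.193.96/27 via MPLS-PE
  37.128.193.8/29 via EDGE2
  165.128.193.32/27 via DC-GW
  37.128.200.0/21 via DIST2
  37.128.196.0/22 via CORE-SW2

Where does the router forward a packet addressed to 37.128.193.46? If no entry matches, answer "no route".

no route

No entry's prefix contains 37.128.193.46; there is no default route.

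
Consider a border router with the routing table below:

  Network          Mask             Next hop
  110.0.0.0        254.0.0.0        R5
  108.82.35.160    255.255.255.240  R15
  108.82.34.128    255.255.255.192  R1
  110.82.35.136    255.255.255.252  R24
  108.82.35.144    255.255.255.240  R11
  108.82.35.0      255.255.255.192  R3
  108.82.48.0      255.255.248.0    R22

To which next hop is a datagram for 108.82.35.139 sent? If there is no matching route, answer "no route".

No entry's prefix contains 108.82.35.139; there is no default route.

no route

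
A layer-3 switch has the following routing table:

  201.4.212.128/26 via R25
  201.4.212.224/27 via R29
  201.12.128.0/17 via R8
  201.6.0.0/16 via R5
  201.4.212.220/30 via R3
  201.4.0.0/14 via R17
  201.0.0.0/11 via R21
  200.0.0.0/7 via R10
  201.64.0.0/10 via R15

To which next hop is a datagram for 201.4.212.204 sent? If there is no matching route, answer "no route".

R17

Routes whose prefix contains 201.4.212.204:
  200.0.0.0/7 (200.0.0.0 - 201.255.255.255) -> R10
  201.0.0.0/11 (201.0.0.0 - 201.31.255.255) -> R21
  201.4.0.0/14 (201.4.0.0 - 201.7.255.255) -> R17
More-specific entries that do NOT match:
  201.4.212.220/30 (201.4.212.220 - 201.4.212.223) does not contain 201.4.212.204
  201.4.212.224/27 (201.4.212.224 - 201.4.212.255) does not contain 201.4.212.204
  201.4.212.128/26 (201.4.212.128 - 201.4.212.191) does not contain 201.4.212.204
  201.12.128.0/17 (201.12.128.0 - 201.12.255.255) does not contain 201.4.212.204
  201.6.0.0/16 (201.6.0.0 - 201.6.255.255) does not contain 201.4.212.204
Longest matching prefix is /14 -> next hop R17.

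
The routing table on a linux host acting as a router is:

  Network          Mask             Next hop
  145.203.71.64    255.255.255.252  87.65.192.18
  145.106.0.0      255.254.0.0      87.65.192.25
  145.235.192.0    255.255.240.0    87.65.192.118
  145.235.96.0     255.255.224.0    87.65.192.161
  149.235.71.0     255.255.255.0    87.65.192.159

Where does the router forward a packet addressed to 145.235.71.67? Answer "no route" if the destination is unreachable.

no route

No entry's prefix contains 145.235.71.67; there is no default route.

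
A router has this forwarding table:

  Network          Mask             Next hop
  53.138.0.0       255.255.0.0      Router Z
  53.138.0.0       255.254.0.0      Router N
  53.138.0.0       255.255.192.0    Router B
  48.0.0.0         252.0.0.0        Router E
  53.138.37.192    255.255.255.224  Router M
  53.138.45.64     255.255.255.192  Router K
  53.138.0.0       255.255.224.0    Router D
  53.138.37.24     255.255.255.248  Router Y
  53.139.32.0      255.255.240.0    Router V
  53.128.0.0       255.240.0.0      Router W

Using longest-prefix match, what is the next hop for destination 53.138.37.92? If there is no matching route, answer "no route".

Routes whose prefix contains 53.138.37.92:
  53.128.0.0/12 (53.128.0.0 - 53.143.255.255) -> Router W
  53.138.0.0/15 (53.138.0.0 - 53.139.255.255) -> Router N
  53.138.0.0/16 (53.138.0.0 - 53.138.255.255) -> Router Z
  53.138.0.0/18 (53.138.0.0 - 53.138.63.255) -> Router B
More-specific entries that do NOT match:
  53.138.37.24/29 (53.138.37.24 - 53.138.37.31) does not contain 53.138.37.92
  53.138.37.192/27 (53.138.37.192 - 53.138.37.223) does not contain 53.138.37.92
  53.138.45.64/26 (53.138.45.64 - 53.138.45.127) does not contain 53.138.37.92
  53.139.32.0/20 (53.139.32.0 - 53.139.47.255) does not contain 53.138.37.92
  53.138.0.0/19 (53.138.0.0 - 53.138.31.255) does not contain 53.138.37.92
Longest matching prefix is /18 -> next hop Router B.

Router B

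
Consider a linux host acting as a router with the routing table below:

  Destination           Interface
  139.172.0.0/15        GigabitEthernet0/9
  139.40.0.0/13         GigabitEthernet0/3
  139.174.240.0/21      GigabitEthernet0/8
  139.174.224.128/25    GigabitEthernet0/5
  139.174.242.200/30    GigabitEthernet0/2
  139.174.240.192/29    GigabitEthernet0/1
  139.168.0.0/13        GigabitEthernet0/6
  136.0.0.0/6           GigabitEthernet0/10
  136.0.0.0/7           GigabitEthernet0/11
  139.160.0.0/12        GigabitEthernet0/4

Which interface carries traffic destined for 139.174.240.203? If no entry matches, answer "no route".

Routes whose prefix contains 139.174.240.203:
  136.0.0.0/6 (136.0.0.0 - 139.255.255.255) -> GigabitEthernet0/10
  139.160.0.0/12 (139.160.0.0 - 139.175.255.255) -> GigabitEthernet0/4
  139.168.0.0/13 (139.168.0.0 - 139.175.255.255) -> GigabitEthernet0/6
  139.174.240.0/21 (139.174.240.0 - 139.174.247.255) -> GigabitEthernet0/8
More-specific entries that do NOT match:
  139.174.242.200/30 (139.174.242.200 - 139.174.242.203) does not contain 139.174.240.203
  139.174.240.192/29 (139.174.240.192 - 139.174.240.199) does not contain 139.174.240.203
  139.174.224.128/25 (139.174.224.128 - 139.174.224.255) does not contain 139.174.240.203
Longest matching prefix is /21 -> interface GigabitEthernet0/8.

GigabitEthernet0/8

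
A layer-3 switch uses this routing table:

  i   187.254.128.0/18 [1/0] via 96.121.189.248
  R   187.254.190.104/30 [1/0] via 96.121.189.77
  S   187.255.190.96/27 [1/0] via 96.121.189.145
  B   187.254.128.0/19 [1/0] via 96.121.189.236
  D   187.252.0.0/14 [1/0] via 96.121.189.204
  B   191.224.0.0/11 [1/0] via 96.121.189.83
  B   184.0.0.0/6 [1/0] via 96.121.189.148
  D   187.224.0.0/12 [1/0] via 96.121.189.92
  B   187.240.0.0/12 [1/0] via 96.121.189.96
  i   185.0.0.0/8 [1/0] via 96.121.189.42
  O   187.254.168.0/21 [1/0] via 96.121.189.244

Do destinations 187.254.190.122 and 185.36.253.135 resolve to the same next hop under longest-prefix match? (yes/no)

187.254.190.122: longest match 187.254.128.0/18 -> 96.121.189.248
185.36.253.135: longest match 185.0.0.0/8 -> 96.121.189.42

no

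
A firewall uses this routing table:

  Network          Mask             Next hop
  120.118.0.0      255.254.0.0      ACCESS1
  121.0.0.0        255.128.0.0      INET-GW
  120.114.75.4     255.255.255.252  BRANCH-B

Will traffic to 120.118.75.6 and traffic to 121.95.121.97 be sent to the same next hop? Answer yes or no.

120.118.75.6: longest match 120.118.0.0/15 -> ACCESS1
121.95.121.97: longest match 121.0.0.0/9 -> INET-GW

no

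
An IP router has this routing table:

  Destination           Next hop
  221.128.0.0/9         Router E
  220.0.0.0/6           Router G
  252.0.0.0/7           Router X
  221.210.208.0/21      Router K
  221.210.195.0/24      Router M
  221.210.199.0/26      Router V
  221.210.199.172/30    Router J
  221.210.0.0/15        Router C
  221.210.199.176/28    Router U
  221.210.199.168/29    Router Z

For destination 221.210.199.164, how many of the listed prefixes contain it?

Prefixes containing 221.210.199.164:
  220.0.0.0/6 (220.0.0.0 - 223.255.255.255)
  221.128.0.0/9 (221.128.0.0 - 221.255.255.255)
  221.210.0.0/15 (221.210.0.0 - 221.211.255.255)
Total matching entries: 3.

3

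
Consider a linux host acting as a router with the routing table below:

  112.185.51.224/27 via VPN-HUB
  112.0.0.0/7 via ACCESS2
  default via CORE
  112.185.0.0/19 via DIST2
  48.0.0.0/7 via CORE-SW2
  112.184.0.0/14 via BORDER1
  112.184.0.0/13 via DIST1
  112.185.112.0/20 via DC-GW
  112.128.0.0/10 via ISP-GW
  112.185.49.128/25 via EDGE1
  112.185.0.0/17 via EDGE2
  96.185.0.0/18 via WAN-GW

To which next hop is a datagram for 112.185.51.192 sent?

EDGE2

Routes whose prefix contains 112.185.51.192:
  0.0.0.0/0 (default, matches everything) -> CORE
  112.0.0.0/7 (112.0.0.0 - 113.255.255.255) -> ACCESS2
  112.128.0.0/10 (112.128.0.0 - 112.191.255.255) -> ISP-GW
  112.184.0.0/13 (112.184.0.0 - 112.191.255.255) -> DIST1
  112.184.0.0/14 (112.184.0.0 - 112.187.255.255) -> BORDER1
  112.185.0.0/17 (112.185.0.0 - 112.185.127.255) -> EDGE2
More-specific entries that do NOT match:
  112.185.51.224/27 (112.185.51.224 - 112.185.51.255) does not contain 112.185.51.192
  112.185.49.128/25 (112.185.49.128 - 112.185.49.255) does not contain 112.185.51.192
  112.185.112.0/20 (112.185.112.0 - 112.185.127.255) does not contain 112.185.51.192
  112.185.0.0/19 (112.185.0.0 - 112.185.31.255) does not contain 112.185.51.192
  96.185.0.0/18 (96.185.0.0 - 96.185.63.255) does not contain 112.185.51.192
Longest matching prefix is /17 -> next hop EDGE2.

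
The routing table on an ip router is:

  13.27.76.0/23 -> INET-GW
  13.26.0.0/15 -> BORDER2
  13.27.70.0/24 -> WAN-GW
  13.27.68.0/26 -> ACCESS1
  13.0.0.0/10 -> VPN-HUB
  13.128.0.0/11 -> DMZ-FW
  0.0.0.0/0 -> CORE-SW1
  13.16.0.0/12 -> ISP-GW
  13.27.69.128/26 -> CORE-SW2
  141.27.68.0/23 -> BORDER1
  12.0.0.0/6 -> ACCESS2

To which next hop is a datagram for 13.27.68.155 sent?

Routes whose prefix contains 13.27.68.155:
  0.0.0.0/0 (default, matches everything) -> CORE-SW1
  12.0.0.0/6 (12.0.0.0 - 15.255.255.255) -> ACCESS2
  13.0.0.0/10 (13.0.0.0 - 13.63.255.255) -> VPN-HUB
  13.16.0.0/12 (13.16.0.0 - 13.31.255.255) -> ISP-GW
  13.26.0.0/15 (13.26.0.0 - 13.27.255.255) -> BORDER2
More-specific entries that do NOT match:
  13.27.68.0/26 (13.27.68.0 - 13.27.68.63) does not contain 13.27.68.155
  13.27.69.128/26 (13.27.69.128 - 13.27.69.191) does not contain 13.27.68.155
  13.27.70.0/24 (13.27.70.0 - 13.27.70.255) does not contain 13.27.68.155
  13.27.76.0/23 (13.27.76.0 - 13.27.77.255) does not contain 13.27.68.155
  141.27.68.0/23 (141.27.68.0 - 141.27.69.255) does not contain 13.27.68.155
Longest matching prefix is /15 -> next hop BORDER2.

BORDER2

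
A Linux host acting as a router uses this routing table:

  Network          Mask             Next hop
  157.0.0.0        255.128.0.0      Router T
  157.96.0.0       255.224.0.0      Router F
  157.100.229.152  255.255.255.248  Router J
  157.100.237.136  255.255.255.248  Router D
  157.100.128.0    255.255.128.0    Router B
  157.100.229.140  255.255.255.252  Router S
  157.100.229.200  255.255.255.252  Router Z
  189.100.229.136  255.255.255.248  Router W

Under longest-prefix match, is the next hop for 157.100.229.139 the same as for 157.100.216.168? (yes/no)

yes

157.100.229.139: longest match 157.100.128.0/17 -> Router B
157.100.216.168: longest match 157.100.128.0/17 -> Router B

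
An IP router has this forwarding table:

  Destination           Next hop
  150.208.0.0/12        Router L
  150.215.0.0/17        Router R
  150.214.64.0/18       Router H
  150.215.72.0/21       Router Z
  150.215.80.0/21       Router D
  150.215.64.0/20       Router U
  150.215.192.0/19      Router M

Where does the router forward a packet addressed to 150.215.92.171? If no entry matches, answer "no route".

Router R

Routes whose prefix contains 150.215.92.171:
  150.208.0.0/12 (150.208.0.0 - 150.223.255.255) -> Router L
  150.215.0.0/17 (150.215.0.0 - 150.215.127.255) -> Router R
More-specific entries that do NOT match:
  150.215.72.0/21 (150.215.72.0 - 150.215.79.255) does not contain 150.215.92.171
  150.215.80.0/21 (150.215.80.0 - 150.215.87.255) does not contain 150.215.92.171
  150.215.64.0/20 (150.215.64.0 - 150.215.79.255) does not contain 150.215.92.171
  150.215.192.0/19 (150.215.192.0 - 150.215.223.255) does not contain 150.215.92.171
  150.214.64.0/18 (150.214.64.0 - 150.214.127.255) does not contain 150.215.92.171
Longest matching prefix is /17 -> next hop Router R.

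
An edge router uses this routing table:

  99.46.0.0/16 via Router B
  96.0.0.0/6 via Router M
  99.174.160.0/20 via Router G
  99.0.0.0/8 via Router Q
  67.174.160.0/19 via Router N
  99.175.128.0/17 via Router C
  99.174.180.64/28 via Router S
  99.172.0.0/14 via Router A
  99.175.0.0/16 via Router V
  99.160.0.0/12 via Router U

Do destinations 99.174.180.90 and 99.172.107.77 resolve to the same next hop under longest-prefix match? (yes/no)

99.174.180.90: longest match 99.172.0.0/14 -> Router A
99.172.107.77: longest match 99.172.0.0/14 -> Router A

yes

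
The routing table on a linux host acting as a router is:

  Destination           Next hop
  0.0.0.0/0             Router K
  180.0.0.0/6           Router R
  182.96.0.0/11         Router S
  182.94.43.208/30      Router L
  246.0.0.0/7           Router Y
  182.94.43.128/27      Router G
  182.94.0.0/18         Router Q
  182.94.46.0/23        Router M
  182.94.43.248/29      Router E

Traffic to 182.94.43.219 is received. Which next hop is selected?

Router Q

Routes whose prefix contains 182.94.43.219:
  0.0.0.0/0 (default, matches everything) -> Router K
  180.0.0.0/6 (180.0.0.0 - 183.255.255.255) -> Router R
  182.94.0.0/18 (182.94.0.0 - 182.94.63.255) -> Router Q
More-specific entries that do NOT match:
  182.94.43.208/30 (182.94.43.208 - 182.94.43.211) does not contain 182.94.43.219
  182.94.43.248/29 (182.94.43.248 - 182.94.43.255) does not contain 182.94.43.219
  182.94.43.128/27 (182.94.43.128 - 182.94.43.159) does not contain 182.94.43.219
  182.94.46.0/23 (182.94.46.0 - 182.94.47.255) does not contain 182.94.43.219
Longest matching prefix is /18 -> next hop Router Q.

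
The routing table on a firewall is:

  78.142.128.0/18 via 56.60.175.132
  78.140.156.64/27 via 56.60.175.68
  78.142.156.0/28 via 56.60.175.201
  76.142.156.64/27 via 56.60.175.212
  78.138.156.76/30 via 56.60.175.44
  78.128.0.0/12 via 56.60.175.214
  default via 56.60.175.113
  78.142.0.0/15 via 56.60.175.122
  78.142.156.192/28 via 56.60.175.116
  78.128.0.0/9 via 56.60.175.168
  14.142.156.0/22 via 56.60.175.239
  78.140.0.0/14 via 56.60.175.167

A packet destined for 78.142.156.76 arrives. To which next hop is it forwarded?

Routes whose prefix contains 78.142.156.76:
  0.0.0.0/0 (default, matches everything) -> 56.60.175.113
  78.128.0.0/9 (78.128.0.0 - 78.255.255.255) -> 56.60.175.168
  78.128.0.0/12 (78.128.0.0 - 78.143.255.255) -> 56.60.175.214
  78.140.0.0/14 (78.140.0.0 - 78.143.255.255) -> 56.60.175.167
  78.142.0.0/15 (78.142.0.0 - 78.143.255.255) -> 56.60.175.122
  78.142.128.0/18 (78.142.128.0 - 78.142.191.255) -> 56.60.175.132
More-specific entries that do NOT match:
  78.138.156.76/30 (78.138.156.76 - 78.138.156.79) does not contain 78.142.156.76
  78.142.156.0/28 (78.142.156.0 - 78.142.156.15) does not contain 78.142.156.76
  78.142.156.192/28 (78.142.156.192 - 78.142.156.207) does not contain 78.142.156.76
  78.140.156.64/27 (78.140.156.64 - 78.140.156.95) does not contain 78.142.156.76
  76.142.156.64/27 (76.142.156.64 - 76.142.156.95) does not contain 78.142.156.76
  14.142.156.0/22 (14.142.156.0 - 14.142.159.255) does not contain 78.142.156.76
Longest matching prefix is /18 -> next hop 56.60.175.132.

56.60.175.132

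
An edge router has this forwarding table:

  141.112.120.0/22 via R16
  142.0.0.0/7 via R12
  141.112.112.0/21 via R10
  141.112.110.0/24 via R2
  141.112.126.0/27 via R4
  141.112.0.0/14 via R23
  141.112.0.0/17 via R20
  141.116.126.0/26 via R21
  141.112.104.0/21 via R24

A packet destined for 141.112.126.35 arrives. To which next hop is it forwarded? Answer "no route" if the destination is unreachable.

R20

Routes whose prefix contains 141.112.126.35:
  141.112.0.0/14 (141.112.0.0 - 141.115.255.255) -> R23
  141.112.0.0/17 (141.112.0.0 - 141.112.127.255) -> R20
More-specific entries that do NOT match:
  141.112.126.0/27 (141.112.126.0 - 141.112.126.31) does not contain 141.112.126.35
  141.116.126.0/26 (141.116.126.0 - 141.116.126.63) does not contain 141.112.126.35
  141.112.110.0/24 (141.112.110.0 - 141.112.110.255) does not contain 141.112.126.35
  141.112.120.0/22 (141.112.120.0 - 141.112.123.255) does not contain 141.112.126.35
  141.112.112.0/21 (141.112.112.0 - 141.112.119.255) does not contain 141.112.126.35
  141.112.104.0/21 (141.112.104.0 - 141.112.111.255) does not contain 141.112.126.35
Longest matching prefix is /17 -> next hop R20.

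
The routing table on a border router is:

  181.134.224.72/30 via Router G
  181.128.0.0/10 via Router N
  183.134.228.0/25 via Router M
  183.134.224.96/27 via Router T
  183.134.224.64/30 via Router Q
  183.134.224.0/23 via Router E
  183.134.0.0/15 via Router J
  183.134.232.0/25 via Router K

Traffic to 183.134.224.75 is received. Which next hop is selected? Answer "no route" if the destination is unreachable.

Routes whose prefix contains 183.134.224.75:
  183.134.0.0/15 (183.134.0.0 - 183.135.255.255) -> Router J
  183.134.224.0/23 (183.134.224.0 - 183.134.225.255) -> Router E
More-specific entries that do NOT match:
  181.134.224.72/30 (181.134.224.72 - 181.134.224.75) does not contain 183.134.224.75
  183.134.224.64/30 (183.134.224.64 - 183.134.224.67) does not contain 183.134.224.75
  183.134.224.96/27 (183.134.224.96 - 183.134.224.127) does not contain 183.134.224.75
  183.134.228.0/25 (183.134.228.0 - 183.134.228.127) does not contain 183.134.224.75
  183.134.232.0/25 (183.134.232.0 - 183.134.232.127) does not contain 183.134.224.75
Longest matching prefix is /23 -> next hop Router E.

Router E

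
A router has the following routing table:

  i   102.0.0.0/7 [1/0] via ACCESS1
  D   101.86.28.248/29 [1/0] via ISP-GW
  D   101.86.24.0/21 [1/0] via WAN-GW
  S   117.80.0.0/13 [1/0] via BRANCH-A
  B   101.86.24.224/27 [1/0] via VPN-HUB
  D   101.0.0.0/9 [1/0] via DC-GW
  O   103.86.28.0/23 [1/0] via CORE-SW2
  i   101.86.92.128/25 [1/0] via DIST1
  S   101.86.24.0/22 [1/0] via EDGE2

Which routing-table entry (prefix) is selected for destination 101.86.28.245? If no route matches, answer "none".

Entries matching 101.86.28.245:
  101.0.0.0/9 (101.0.0.0 - 101.127.255.255)
  101.86.24.0/21 (101.86.24.0 - 101.86.31.255)
Most specific is 101.86.24.0/21.

101.86.24.0/21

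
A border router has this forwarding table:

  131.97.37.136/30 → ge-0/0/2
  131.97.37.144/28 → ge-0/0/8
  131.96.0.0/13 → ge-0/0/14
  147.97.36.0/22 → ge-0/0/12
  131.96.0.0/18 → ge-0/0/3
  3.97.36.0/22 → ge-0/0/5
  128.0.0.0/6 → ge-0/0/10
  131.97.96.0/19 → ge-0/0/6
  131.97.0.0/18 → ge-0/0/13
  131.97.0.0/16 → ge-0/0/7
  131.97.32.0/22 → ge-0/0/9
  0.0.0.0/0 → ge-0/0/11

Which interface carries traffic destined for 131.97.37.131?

Routes whose prefix contains 131.97.37.131:
  0.0.0.0/0 (default, matches everything) -> ge-0/0/11
  128.0.0.0/6 (128.0.0.0 - 131.255.255.255) -> ge-0/0/10
  131.96.0.0/13 (131.96.0.0 - 131.103.255.255) -> ge-0/0/14
  131.97.0.0/16 (131.97.0.0 - 131.97.255.255) -> ge-0/0/7
  131.97.0.0/18 (131.97.0.0 - 131.97.63.255) -> ge-0/0/13
More-specific entries that do NOT match:
  131.97.37.136/30 (131.97.37.136 - 131.97.37.139) does not contain 131.97.37.131
  131.97.37.144/28 (131.97.37.144 - 131.97.37.159) does not contain 131.97.37.131
  147.97.36.0/22 (147.97.36.0 - 147.97.39.255) does not contain 131.97.37.131
  3.97.36.0/22 (3.97.36.0 - 3.97.39.255) does not contain 131.97.37.131
  131.97.32.0/22 (131.97.32.0 - 131.97.35.255) does not contain 131.97.37.131
  131.97.96.0/19 (131.97.96.0 - 131.97.127.255) does not contain 131.97.37.131
Longest matching prefix is /18 -> interface ge-0/0/13.

ge-0/0/13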